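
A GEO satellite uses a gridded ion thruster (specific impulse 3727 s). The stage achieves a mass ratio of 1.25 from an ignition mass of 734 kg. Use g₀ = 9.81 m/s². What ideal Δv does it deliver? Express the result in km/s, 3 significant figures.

v_e = Isp · g₀ = 3727 × 9.81 = 36561.9 m/s.
Using Δv = v_e ln(m₀/m_f): Δv = v_e · ln(1.25) = 36561.9 × 0.2231 ≈ 8158.5 m/s.

Δv ≈ 8.16 km/s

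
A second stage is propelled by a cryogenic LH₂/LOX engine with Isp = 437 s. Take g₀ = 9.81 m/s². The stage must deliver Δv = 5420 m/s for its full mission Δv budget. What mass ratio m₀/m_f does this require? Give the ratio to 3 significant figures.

v_e = Isp · g₀ = 437 × 9.81 = 4287.0 m/s.
Using Δv = v_e ln(m₀/m_f): m₀/m_f = exp(Δv / v_e) = exp(5420 / 4287.0) = exp(1.2643) = 3.5406.

mass ratio ≈ 3.54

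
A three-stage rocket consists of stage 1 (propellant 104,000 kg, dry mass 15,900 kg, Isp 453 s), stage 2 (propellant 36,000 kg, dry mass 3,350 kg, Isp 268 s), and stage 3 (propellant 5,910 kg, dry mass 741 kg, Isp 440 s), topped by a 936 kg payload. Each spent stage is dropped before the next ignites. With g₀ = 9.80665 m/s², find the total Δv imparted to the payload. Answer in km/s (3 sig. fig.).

Ignition mass of stage 1 = 104,000+15,900 + 36,000+3,350 + 5,910+741 + 936 = 166,837 kg.
Stage 1: m₀ = 166,837 kg, m_f = 166,837 − 104,000 = 62,837 kg; Δv = 453×9.80665×ln(2.655) = 4442.4×0.9765 ≈ 4338 m/s.
Stage 2: m₀ = 46,937 kg, m_f = 46,937 − 36,000 = 10,937 kg; Δv = 268×9.80665×ln(4.292) = 2628.2×1.4567 ≈ 3828 m/s.
Stage 3: m₀ = 7,587 kg, m_f = 7,587 − 5,910 = 1,677 kg; Δv = 440×9.80665×ln(4.524) = 4314.9×1.5094 ≈ 6513 m/s.
Total Δv = 4338 + 3828 + 6513 = 14679 m/s.

Δv ≈ 14.7 km/s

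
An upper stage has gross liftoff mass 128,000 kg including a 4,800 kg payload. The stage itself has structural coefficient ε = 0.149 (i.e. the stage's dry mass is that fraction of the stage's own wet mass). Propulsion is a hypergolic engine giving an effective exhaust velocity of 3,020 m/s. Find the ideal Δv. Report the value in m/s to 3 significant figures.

Δv ≈ 5160 m/s

Stage wet mass = m₀ − payload = 128,000 − 4,800 = 123,200 kg.
Stage dry mass = ε × stage wet mass = 0.149 × 123,200 = 18,356.8 kg.
Burnout mass m_f = stage dry + payload = 18,356.8 + 4,800 = 23,156.8 kg.
From the ideal rocket equation, Δv = v_e · ln(128,000/23,156.8) = 3020.0 × ln(5.528) = 3020.0 × 1.7097 ≈ 5163 m/s.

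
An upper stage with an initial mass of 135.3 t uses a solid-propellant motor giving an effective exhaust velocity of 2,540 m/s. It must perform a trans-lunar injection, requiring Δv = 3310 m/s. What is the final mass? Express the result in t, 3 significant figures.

final mass ≈ 36.8 t

m₀/m_f = exp(Δv / v_e) = exp(3310 / 2540.0) = exp(1.3031) = 3.6809.
m_f = m₀ / 3.6809 = 135.3 / 3.6809 = 36.7573 t.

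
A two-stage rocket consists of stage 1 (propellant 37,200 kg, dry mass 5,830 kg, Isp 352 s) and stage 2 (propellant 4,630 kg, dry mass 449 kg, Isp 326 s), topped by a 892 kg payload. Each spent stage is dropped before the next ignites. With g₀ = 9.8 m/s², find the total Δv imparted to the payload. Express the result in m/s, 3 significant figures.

Ignition mass of stage 1 = 37,200+5,830 + 4,630+449 + 892 = 49,001 kg.
Stage 1: m₀ = 49,001 kg, m_f = 49,001 − 37,200 = 11,801 kg; Δv = 352×9.8×ln(4.152) = 3449.6×1.4237 ≈ 4911 m/s.
Stage 2: m₀ = 5,971 kg, m_f = 5,971 − 4,630 = 1,341 kg; Δv = 326×9.8×ln(4.453) = 3194.8×1.4935 ≈ 4771 m/s.
Total Δv = 4911 + 4771 = 9682 m/s.

Δv ≈ 9680 m/s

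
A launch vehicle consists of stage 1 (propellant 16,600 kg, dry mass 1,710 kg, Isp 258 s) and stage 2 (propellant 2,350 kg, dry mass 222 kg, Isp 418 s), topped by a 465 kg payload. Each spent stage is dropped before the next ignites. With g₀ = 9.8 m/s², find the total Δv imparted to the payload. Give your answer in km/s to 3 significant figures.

Δv ≈ 9.89 km/s

Ignition mass of stage 1 = 16,600+1,710 + 2,350+222 + 465 = 21,347 kg.
Stage 1: m₀ = 21,347 kg, m_f = 21,347 − 16,600 = 4,747 kg; Δv = 258×9.8×ln(4.497) = 2528.4×1.5034 ≈ 3801 m/s.
Stage 2: m₀ = 3,037 kg, m_f = 3,037 − 2,350 = 687 kg; Δv = 418×9.8×ln(4.421) = 4096.4×1.4863 ≈ 6088 m/s.
Total Δv = 3801 + 6088 = 9889 m/s.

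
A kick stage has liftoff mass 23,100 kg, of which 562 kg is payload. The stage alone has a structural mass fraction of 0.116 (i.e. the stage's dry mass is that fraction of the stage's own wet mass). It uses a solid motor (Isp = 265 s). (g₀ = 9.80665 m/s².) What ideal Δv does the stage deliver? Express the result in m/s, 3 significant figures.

Stage wet mass = m₀ − payload = 23,100 − 562 = 22,538 kg.
Stage dry mass = ε × stage wet mass = 0.116 × 22,538 = 2,614.41 kg.
Burnout mass m_f = stage dry + payload = 2,614.41 + 562 = 3,176.41 kg.
v_e = Isp · g₀ = 265 × 9.80665 = 2598.8 m/s.
From the ideal rocket equation, Δv = v_e · ln(23,100/3,176.41) = 2598.8 × ln(7.272) = 2598.8 × 1.9841 ≈ 5156 m/s.

Δv ≈ 5160 m/s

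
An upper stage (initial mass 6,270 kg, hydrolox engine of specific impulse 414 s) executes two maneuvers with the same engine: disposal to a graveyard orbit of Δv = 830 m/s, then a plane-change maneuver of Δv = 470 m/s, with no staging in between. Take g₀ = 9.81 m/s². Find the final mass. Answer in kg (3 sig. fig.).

final mass ≈ 4550 kg

v_e = Isp · g₀ = 414 × 9.81 = 4061.3 m/s.
After the first burn: m = 6270 × exp(−830/4061.3) = 6270 × 0.81516 = 5,111.05 kg.
After the second burn: m = 5,111.05 × exp(−470/4061.3) = 5,111.05 × 0.89072 = 4,552.51 kg.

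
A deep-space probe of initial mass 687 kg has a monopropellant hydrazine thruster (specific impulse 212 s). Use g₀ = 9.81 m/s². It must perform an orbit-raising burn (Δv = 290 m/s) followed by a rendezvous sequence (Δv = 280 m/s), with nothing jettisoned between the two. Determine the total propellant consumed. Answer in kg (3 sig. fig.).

v_e = Isp · g₀ = 212 × 9.81 = 2079.7 m/s.
After the first burn: m = 687 × exp(−290/2079.7) = 687 × 0.86984 = 597.58 kg.
After the second burn: m = 597.58 × exp(−280/2079.7) = 597.58 × 0.87404 = 522.309 kg.
Total propellant = m₀ − m_final = 687 − 522.309 = 164.691 kg.

total propellant consumed ≈ 165 kg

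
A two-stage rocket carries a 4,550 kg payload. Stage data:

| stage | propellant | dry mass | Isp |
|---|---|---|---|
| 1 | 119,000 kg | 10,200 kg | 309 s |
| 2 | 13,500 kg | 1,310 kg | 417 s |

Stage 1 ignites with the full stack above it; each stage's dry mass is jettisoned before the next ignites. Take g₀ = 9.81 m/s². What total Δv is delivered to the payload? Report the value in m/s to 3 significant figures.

Ignition mass of stage 1 = 119,000+10,200 + 13,500+1,310 + 4,550 = 148,560 kg.
Stage 1: m₀ = 148,560 kg, m_f = 148,560 − 119,000 = 29,560 kg; Δv = 309×9.81×ln(5.026) = 3031.3×1.6146 ≈ 4894 m/s.
Stage 2: m₀ = 19,360 kg, m_f = 19,360 − 13,500 = 5,860 kg; Δv = 417×9.81×ln(3.304) = 4090.8×1.1951 ≈ 4889 m/s.
Total Δv = 4894 + 4889 = 9783 m/s.

Δv ≈ 9780 m/s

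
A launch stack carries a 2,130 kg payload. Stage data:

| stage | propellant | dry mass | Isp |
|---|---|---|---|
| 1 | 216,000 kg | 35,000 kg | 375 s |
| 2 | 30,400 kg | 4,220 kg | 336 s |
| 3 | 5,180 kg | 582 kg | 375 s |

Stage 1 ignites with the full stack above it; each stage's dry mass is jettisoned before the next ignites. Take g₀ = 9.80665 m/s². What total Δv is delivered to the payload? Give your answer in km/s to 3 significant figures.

Δv ≈ 13.0 km/s

Ignition mass of stage 1 = 216,000+35,000 + 30,400+4,220 + 5,180+582 + 2,130 = 293,512 kg.
Stage 1: m₀ = 293,512 kg, m_f = 293,512 − 216,000 = 77,512 kg; Δv = 375×9.80665×ln(3.787) = 3677.5×1.3315 ≈ 4897 m/s.
Stage 2: m₀ = 42,512 kg, m_f = 42,512 − 30,400 = 12,112 kg; Δv = 336×9.80665×ln(3.51) = 3295.0×1.2556 ≈ 4137 m/s.
Stage 3: m₀ = 7,892 kg, m_f = 7,892 − 5,180 = 2,712 kg; Δv = 375×9.80665×ln(2.91) = 3677.5×1.0682 ≈ 3928 m/s.
Total Δv = 4897 + 4137 + 3928 = 12962 m/s.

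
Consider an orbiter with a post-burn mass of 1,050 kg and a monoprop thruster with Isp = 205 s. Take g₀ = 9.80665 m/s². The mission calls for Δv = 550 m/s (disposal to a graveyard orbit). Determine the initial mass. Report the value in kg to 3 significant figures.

initial mass ≈ 1380 kg

v_e = Isp · g₀ = 205 × 9.80665 = 2010.4 m/s.
Using Δv = v_e ln(m₀/m_f): m₀/m_f = exp(Δv / v_e) = exp(550 / 2010.4) = exp(0.2736) = 1.3147.
m₀ = m_f × 1.3147 = 1,050 × 1.3147 = 1,380.44 kg.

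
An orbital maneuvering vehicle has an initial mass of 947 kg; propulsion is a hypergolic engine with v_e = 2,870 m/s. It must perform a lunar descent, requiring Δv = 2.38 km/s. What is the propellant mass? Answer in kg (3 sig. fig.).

propellant mass ≈ 534 kg

Rocket equation: m₀/m_f = exp(Δv / v_e) = exp(2380 / 2870.0) = exp(0.8293) = 2.2916.
m_f = 947 / 2.2916 = 413.248 kg, so propellant = m₀ − m_f = 947 − 413.248 = 533.752 kg.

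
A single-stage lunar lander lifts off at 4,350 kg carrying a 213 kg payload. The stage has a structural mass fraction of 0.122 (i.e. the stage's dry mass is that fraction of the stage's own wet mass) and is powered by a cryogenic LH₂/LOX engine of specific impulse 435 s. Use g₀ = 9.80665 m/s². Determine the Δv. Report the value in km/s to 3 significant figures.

Stage wet mass = m₀ − payload = 4,350 − 213 = 4,137 kg.
Stage dry mass = ε × stage wet mass = 0.122 × 4,137 = 504.714 kg.
Burnout mass m_f = stage dry + payload = 504.714 + 213 = 717.714 kg.
v_e = Isp · g₀ = 435 × 9.80665 = 4265.9 m/s.
Δv = v_e · ln(4,350/717.714) = 4265.9 × ln(6.061) = 4265.9 × 1.8019 ≈ 7687 m/s.

Δv ≈ 7.69 km/s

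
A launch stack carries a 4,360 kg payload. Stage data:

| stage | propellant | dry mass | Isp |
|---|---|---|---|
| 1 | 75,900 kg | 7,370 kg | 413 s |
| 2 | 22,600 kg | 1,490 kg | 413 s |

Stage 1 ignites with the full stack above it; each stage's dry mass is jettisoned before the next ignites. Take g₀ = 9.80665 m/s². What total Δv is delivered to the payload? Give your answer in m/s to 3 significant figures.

Δv ≈ 11000 m/s

Ignition mass of stage 1 = 75,900+7,370 + 22,600+1,490 + 4,360 = 111,720 kg.
Stage 1: m₀ = 111,720 kg, m_f = 111,720 − 75,900 = 35,820 kg; Δv = 413×9.80665×ln(3.119) = 4050.1×1.1375 ≈ 4607 m/s.
Stage 2: m₀ = 28,450 kg, m_f = 28,450 − 22,600 = 5,850 kg; Δv = 413×9.80665×ln(4.863) = 4050.1×1.5817 ≈ 6406 m/s.
Total Δv = 4607 + 6406 = 11013 m/s.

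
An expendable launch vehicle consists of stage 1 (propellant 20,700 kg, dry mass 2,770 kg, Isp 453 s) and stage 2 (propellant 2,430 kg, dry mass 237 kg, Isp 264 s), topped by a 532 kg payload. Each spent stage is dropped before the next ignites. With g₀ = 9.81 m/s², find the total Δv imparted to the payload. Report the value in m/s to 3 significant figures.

Δv ≈ 10300 m/s

Ignition mass of stage 1 = 20,700+2,770 + 2,430+237 + 532 = 26,669 kg.
Stage 1: m₀ = 26,669 kg, m_f = 26,669 − 20,700 = 5,969 kg; Δv = 453×9.81×ln(4.468) = 4443.9×1.4969 ≈ 6652 m/s.
Stage 2: m₀ = 3,199 kg, m_f = 3,199 − 2,430 = 769 kg; Δv = 264×9.81×ln(4.16) = 2589.8×1.4255 ≈ 3692 m/s.
Total Δv = 6652 + 3692 = 10344 m/s.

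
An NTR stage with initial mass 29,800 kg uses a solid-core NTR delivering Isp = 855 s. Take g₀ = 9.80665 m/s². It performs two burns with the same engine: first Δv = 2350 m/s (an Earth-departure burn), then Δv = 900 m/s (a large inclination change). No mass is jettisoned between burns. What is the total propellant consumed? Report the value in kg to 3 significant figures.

v_e = Isp · g₀ = 855 × 9.80665 = 8384.7 m/s.
After the first burn: m = 29800 × exp(−2350/8384.7) = 29800 × 0.75558 = 22,516.3 kg.
After the second burn: m = 22,516.3 × exp(−900/8384.7) = 22,516.3 × 0.89822 = 20,224.6 kg.
Total propellant = m₀ − m_final = 29800 − 20,224.6 = 9,575.4 kg.

total propellant consumed ≈ 9580 kg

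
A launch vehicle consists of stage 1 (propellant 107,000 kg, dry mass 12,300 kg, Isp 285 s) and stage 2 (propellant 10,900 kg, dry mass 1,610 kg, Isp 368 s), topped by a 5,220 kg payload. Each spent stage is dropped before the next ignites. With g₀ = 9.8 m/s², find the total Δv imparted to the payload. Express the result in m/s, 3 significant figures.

Ignition mass of stage 1 = 107,000+12,300 + 10,900+1,610 + 5,220 = 137,030 kg.
Stage 1: m₀ = 137,030 kg, m_f = 137,030 − 107,000 = 30,030 kg; Δv = 285×9.8×ln(4.563) = 2793.0×1.5180 ≈ 4240 m/s.
Stage 2: m₀ = 17,730 kg, m_f = 17,730 − 10,900 = 6,830 kg; Δv = 368×9.8×ln(2.596) = 3606.4×0.9539 ≈ 3440 m/s.
Total Δv = 4240 + 3440 = 7680 m/s.

Δv ≈ 7680 m/s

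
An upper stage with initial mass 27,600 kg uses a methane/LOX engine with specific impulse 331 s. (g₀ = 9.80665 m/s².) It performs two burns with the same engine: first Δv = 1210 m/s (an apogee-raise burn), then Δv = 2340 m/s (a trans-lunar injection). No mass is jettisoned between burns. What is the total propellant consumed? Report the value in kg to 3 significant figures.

v_e = Isp · g₀ = 331 × 9.80665 = 3246.0 m/s.
After the first burn: m = 27600 × exp(−1210/3246.0) = 27600 × 0.68883 = 19,011.7 kg.
After the second burn: m = 19,011.7 × exp(−2340/3246.0) = 19,011.7 × 0.48632 = 9,245.77 kg.
Total propellant = m₀ − m_final = 27600 − 9,245.77 = 18,354.23 kg.

total propellant consumed ≈ 18400 kg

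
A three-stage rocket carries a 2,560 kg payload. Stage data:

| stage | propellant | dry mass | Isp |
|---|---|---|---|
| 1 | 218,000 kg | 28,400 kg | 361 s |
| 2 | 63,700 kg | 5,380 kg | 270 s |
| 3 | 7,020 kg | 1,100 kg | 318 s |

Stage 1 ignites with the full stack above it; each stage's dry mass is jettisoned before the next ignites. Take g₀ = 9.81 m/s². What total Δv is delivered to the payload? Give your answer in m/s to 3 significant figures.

Ignition mass of stage 1 = 218,000+28,400 + 63,700+5,380 + 7,020+1,100 + 2,560 = 326,160 kg.
Stage 1: m₀ = 326,160 kg, m_f = 326,160 − 218,000 = 108,160 kg; Δv = 361×9.81×ln(3.016) = 3541.4×1.1038 ≈ 3909 m/s.
Stage 2: m₀ = 79,760 kg, m_f = 79,760 − 63,700 = 16,060 kg; Δv = 270×9.81×ln(4.966) = 2648.7×1.6027 ≈ 4245 m/s.
Stage 3: m₀ = 10,680 kg, m_f = 10,680 − 7,020 = 3,660 kg; Δv = 318×9.81×ln(2.918) = 3119.6×1.0709 ≈ 3341 m/s.
Total Δv = 3909 + 4245 + 3341 = 11495 m/s.

Δv ≈ 11500 m/s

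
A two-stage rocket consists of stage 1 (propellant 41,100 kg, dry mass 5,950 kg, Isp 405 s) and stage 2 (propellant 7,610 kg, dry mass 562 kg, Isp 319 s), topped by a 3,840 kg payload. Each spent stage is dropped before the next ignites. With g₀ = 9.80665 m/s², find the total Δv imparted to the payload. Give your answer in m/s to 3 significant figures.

Ignition mass of stage 1 = 41,100+5,950 + 7,610+562 + 3,840 = 59,062 kg.
Stage 1: m₀ = 59,062 kg, m_f = 59,062 − 41,100 = 17,962 kg; Δv = 405×9.80665×ln(3.288) = 3971.7×1.1903 ≈ 4728 m/s.
Stage 2: m₀ = 12,012 kg, m_f = 12,012 − 7,610 = 4,402 kg; Δv = 319×9.80665×ln(2.729) = 3128.3×1.0038 ≈ 3140 m/s.
Total Δv = 4728 + 3140 = 7868 m/s.

Δv ≈ 7870 m/s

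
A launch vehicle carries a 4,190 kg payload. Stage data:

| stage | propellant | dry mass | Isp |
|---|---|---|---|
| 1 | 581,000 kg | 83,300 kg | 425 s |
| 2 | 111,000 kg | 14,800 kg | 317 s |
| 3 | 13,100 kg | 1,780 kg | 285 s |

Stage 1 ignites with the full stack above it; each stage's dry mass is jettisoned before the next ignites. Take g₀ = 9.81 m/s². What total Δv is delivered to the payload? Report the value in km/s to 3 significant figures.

Δv ≈ 13.0 km/s

Ignition mass of stage 1 = 581,000+83,300 + 111,000+14,800 + 13,100+1,780 + 4,190 = 809,170 kg.
Stage 1: m₀ = 809,170 kg, m_f = 809,170 − 581,000 = 228,170 kg; Δv = 425×9.81×ln(3.546) = 4169.2×1.2659 ≈ 5278 m/s.
Stage 2: m₀ = 144,870 kg, m_f = 144,870 − 111,000 = 33,870 kg; Δv = 317×9.81×ln(4.277) = 3109.8×1.4533 ≈ 4519 m/s.
Stage 3: m₀ = 19,070 kg, m_f = 19,070 − 13,100 = 5,970 kg; Δv = 285×9.81×ln(3.194) = 2795.9×1.1614 ≈ 3247 m/s.
Total Δv = 5278 + 4519 + 3247 = 13044 m/s.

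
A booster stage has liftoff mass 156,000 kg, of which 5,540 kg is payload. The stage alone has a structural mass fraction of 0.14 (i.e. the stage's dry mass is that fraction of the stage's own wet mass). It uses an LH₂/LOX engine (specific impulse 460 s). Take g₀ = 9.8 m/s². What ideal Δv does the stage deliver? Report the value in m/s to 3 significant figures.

Stage wet mass = m₀ − payload = 156,000 − 5,540 = 150,460 kg.
Stage dry mass = ε × stage wet mass = 0.14 × 150,460 = 21,064.4 kg.
Burnout mass m_f = stage dry + payload = 21,064.4 + 5,540 = 26,604.4 kg.
v_e = Isp · g₀ = 460 × 9.8 = 4508.0 m/s.
From the ideal rocket equation, Δv = v_e · ln(156,000/26,604.4) = 4508.0 × ln(5.864) = 4508.0 × 1.7688 ≈ 7974 m/s.

Δv ≈ 7970 m/s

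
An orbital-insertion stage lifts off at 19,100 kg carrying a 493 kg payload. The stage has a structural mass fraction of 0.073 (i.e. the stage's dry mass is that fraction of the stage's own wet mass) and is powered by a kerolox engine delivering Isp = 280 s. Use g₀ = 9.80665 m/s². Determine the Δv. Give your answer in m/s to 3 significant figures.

Δv ≈ 6410 m/s

Stage wet mass = m₀ − payload = 19,100 − 493 = 18,607 kg.
Stage dry mass = ε × stage wet mass = 0.073 × 18,607 = 1,358.31 kg.
Burnout mass m_f = stage dry + payload = 1,358.31 + 493 = 1,851.31 kg.
v_e = Isp · g₀ = 280 × 9.80665 = 2745.9 m/s.
Rocket equation: Δv = v_e · ln(19,100/1,851.31) = 2745.9 × ln(10.32) = 2745.9 × 2.3338 ≈ 6408 m/s.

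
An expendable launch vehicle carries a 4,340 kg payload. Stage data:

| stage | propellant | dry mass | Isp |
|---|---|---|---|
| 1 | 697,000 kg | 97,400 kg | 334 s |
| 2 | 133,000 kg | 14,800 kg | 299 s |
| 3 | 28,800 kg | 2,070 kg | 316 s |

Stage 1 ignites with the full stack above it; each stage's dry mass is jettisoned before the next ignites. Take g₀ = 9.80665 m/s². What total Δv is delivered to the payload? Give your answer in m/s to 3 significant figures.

Ignition mass of stage 1 = 697,000+97,400 + 133,000+14,800 + 28,800+2,070 + 4,340 = 977,410 kg.
Stage 1: m₀ = 977,410 kg, m_f = 977,410 − 697,000 = 280,410 kg; Δv = 334×9.80665×ln(3.486) = 3275.4×1.2487 ≈ 4090 m/s.
Stage 2: m₀ = 183,010 kg, m_f = 183,010 − 133,000 = 50,010 kg; Δv = 299×9.80665×ln(3.659) = 2932.2×1.2973 ≈ 3804 m/s.
Stage 3: m₀ = 35,210 kg, m_f = 35,210 − 28,800 = 6,410 kg; Δv = 316×9.80665×ln(5.493) = 3098.9×1.7035 ≈ 5279 m/s.
Total Δv = 4090 + 3804 + 5279 = 13173 m/s.

Δv ≈ 13200 m/s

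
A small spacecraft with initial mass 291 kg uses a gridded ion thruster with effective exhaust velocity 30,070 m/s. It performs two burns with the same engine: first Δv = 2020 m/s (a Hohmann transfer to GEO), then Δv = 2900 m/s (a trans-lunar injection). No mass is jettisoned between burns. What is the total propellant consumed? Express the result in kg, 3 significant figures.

After the first burn: m = 291 × exp(−2020/30070.0) = 291 × 0.93503 = 272.094 kg.
After the second burn: m = 272.094 × exp(−2900/30070.0) = 272.094 × 0.90806 = 247.078 kg.
Total propellant = m₀ − m_final = 291 − 247.078 = 43.922 kg.

total propellant consumed ≈ 43.9 kg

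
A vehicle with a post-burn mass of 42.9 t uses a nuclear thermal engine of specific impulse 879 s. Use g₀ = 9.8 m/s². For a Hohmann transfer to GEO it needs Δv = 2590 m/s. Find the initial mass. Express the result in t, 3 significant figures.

v_e = Isp · g₀ = 879 × 9.8 = 8614.2 m/s.
Using Δv = v_e ln(m₀/m_f): m₀/m_f = exp(Δv / v_e) = exp(2590 / 8614.2) = exp(0.3007) = 1.3508.
m₀ = m_f × 1.3508 = 42.9 × 1.3508 = 57.9493 t.

initial mass ≈ 57.9 t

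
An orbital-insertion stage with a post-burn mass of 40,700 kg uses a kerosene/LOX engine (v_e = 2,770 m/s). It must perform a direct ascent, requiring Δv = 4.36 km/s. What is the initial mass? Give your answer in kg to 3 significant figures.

initial mass ≈ 196000 kg

From the ideal rocket equation, m₀/m_f = exp(Δv / v_e) = exp(4360 / 2770.0) = exp(1.5740) = 4.8259.
m₀ = m_f × 4.8259 = 40,700 × 4.8259 = 196,414 kg.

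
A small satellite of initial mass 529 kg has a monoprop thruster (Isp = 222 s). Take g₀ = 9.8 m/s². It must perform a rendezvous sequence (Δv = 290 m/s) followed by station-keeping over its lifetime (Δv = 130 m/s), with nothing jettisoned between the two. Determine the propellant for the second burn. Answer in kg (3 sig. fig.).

propellant for the second burn ≈ 26.9 kg

v_e = Isp · g₀ = 222 × 9.8 = 2175.6 m/s.
After the first burn: m = 529 × exp(−290/2175.6) = 529 × 0.87521 = 462.986 kg.
After the second burn: m = 462.986 × exp(−130/2175.6) = 462.986 × 0.94200 = 436.133 kg.
Second-burn propellant = 462.986 − 436.133 = 26.853 kg.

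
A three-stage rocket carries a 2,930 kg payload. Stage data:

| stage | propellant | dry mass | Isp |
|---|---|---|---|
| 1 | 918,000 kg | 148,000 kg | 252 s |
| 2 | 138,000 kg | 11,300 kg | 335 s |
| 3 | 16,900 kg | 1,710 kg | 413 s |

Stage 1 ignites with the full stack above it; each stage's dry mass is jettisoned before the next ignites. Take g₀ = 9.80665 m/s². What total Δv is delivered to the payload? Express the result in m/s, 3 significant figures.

Δv ≈ 15000 m/s

Ignition mass of stage 1 = 918,000+148,000 + 138,000+11,300 + 16,900+1,710 + 2,930 = 1,236,840 kg.
Stage 1: m₀ = 1,236,840 kg, m_f = 1,236,840 − 918,000 = 318,840 kg; Δv = 252×9.80665×ln(3.879) = 2471.3×1.3556 ≈ 3350 m/s.
Stage 2: m₀ = 170,840 kg, m_f = 170,840 − 138,000 = 32,840 kg; Δv = 335×9.80665×ln(5.202) = 3285.2×1.6491 ≈ 5418 m/s.
Stage 3: m₀ = 21,540 kg, m_f = 21,540 − 16,900 = 4,640 kg; Δv = 413×9.80665×ln(4.642) = 4050.1×1.5352 ≈ 6218 m/s.
Total Δv = 3350 + 5418 + 6218 = 14986 m/s.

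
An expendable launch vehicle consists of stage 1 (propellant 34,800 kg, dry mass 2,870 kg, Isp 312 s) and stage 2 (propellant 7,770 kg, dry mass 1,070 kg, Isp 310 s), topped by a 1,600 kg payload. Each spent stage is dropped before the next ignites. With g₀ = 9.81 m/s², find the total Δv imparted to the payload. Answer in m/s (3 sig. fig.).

Ignition mass of stage 1 = 34,800+2,870 + 7,770+1,070 + 1,600 = 48,110 kg.
Stage 1: m₀ = 48,110 kg, m_f = 48,110 − 34,800 = 13,310 kg; Δv = 312×9.81×ln(3.615) = 3060.7×1.2850 ≈ 3933 m/s.
Stage 2: m₀ = 10,440 kg, m_f = 10,440 − 7,770 = 2,670 kg; Δv = 310×9.81×ln(3.91) = 3041.1×1.3636 ≈ 4147 m/s.
Total Δv = 3933 + 4147 = 8080 m/s.

Δv ≈ 8080 m/s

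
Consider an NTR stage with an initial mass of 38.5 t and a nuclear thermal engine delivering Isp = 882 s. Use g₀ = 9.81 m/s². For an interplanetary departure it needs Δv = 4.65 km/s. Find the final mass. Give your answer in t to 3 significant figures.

final mass ≈ 22.5 t

v_e = Isp · g₀ = 882 × 9.81 = 8652.4 m/s.
m₀/m_f = exp(Δv / v_e) = exp(4650 / 8652.4) = exp(0.5374) = 1.7116.
m_f = m₀ / 1.7116 = 38.5 / 1.7116 = 22.4936 t.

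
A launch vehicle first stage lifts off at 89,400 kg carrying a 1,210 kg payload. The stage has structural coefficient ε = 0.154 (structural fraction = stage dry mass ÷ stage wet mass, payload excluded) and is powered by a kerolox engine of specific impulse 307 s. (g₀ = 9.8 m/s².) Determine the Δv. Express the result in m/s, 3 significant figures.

Stage wet mass = m₀ − payload = 89,400 − 1,210 = 88,190 kg.
Stage dry mass = ε × stage wet mass = 0.154 × 88,190 = 13,581.3 kg.
Burnout mass m_f = stage dry + payload = 13,581.3 + 1,210 = 14,791.3 kg.
v_e = Isp · g₀ = 307 × 9.8 = 3008.6 m/s.
Using Δv = v_e ln(m₀/m_f): Δv = v_e · ln(89,400/14,791.3) = 3008.6 × ln(6.044) = 3008.6 × 1.7991 ≈ 5413 m/s.

Δv ≈ 5410 m/s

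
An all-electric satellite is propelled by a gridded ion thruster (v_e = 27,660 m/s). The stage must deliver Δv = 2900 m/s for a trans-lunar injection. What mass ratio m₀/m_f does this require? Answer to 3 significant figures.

mass ratio ≈ 1.11

By the Tsiolkovsky rocket equation, m₀/m_f = exp(Δv / v_e) = exp(2900 / 27660.0) = exp(0.1048) = 1.1105.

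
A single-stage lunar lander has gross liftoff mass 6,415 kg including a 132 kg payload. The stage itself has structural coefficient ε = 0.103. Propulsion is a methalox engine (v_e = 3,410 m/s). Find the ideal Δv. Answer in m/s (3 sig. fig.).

Stage wet mass = m₀ − payload = 6,415 − 132 = 6,283 kg.
Stage dry mass = ε × stage wet mass = 0.103 × 6,283 = 647.149 kg.
Burnout mass m_f = stage dry + payload = 647.149 + 132 = 779.149 kg.
Rocket equation: Δv = v_e · ln(6,415/779.149) = 3410.0 × ln(8.233) = 3410.0 × 2.1082 ≈ 7189 m/s.

Δv ≈ 7190 m/s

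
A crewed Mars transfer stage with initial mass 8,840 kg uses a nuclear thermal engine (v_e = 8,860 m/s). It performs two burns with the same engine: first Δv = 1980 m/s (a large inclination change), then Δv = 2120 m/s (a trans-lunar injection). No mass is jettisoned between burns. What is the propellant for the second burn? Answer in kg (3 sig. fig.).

propellant for the second burn ≈ 1500 kg

After the first burn: m = 8840 × exp(−1980/8860.0) = 8840 × 0.79973 = 7,069.61 kg.
After the second burn: m = 7,069.61 × exp(−2120/8860.0) = 7,069.61 × 0.78720 = 5,565.2 kg.
Second-burn propellant = 7,069.61 − 5,565.2 = 1,504.41 kg.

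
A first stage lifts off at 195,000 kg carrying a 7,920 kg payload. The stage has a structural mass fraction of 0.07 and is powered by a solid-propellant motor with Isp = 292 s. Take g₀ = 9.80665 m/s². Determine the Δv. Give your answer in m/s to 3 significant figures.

Δv ≈ 6380 m/s

Stage wet mass = m₀ − payload = 195,000 − 7,920 = 187,080 kg.
Stage dry mass = ε × stage wet mass = 0.07 × 187,080 = 13,095.6 kg.
Burnout mass m_f = stage dry + payload = 13,095.6 + 7,920 = 21,015.6 kg.
v_e = Isp · g₀ = 292 × 9.80665 = 2863.5 m/s.
Rocket equation: Δv = v_e · ln(195,000/21,015.6) = 2863.5 × ln(9.279) = 2863.5 × 2.2277 ≈ 6379 m/s.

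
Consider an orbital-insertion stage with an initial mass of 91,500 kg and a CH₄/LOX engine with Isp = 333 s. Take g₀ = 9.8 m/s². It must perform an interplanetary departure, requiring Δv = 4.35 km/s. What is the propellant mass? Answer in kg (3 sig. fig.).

propellant mass ≈ 67400 kg

v_e = Isp · g₀ = 333 × 9.8 = 3263.4 m/s.
m₀/m_f = exp(Δv / v_e) = exp(4350 / 3263.4) = exp(1.3330) = 3.7923.
m_f = 91,500 / 3.7923 = 24,127.8 kg, so propellant = m₀ − m_f = 91,500 − 24,127.8 = 67,372.2 kg.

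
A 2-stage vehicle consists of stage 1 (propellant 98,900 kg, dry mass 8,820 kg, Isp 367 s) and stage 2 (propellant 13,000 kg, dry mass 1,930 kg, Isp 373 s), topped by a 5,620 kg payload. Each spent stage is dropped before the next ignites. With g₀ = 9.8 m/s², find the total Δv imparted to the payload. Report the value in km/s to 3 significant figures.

Δv ≈ 8.96 km/s

Ignition mass of stage 1 = 98,900+8,820 + 13,000+1,930 + 5,620 = 128,270 kg.
Stage 1: m₀ = 128,270 kg, m_f = 128,270 − 98,900 = 29,370 kg; Δv = 367×9.8×ln(4.367) = 3596.6×1.4742 ≈ 5302 m/s.
Stage 2: m₀ = 20,550 kg, m_f = 20,550 − 13,000 = 7,550 kg; Δv = 373×9.8×ln(2.722) = 3655.4×1.0013 ≈ 3660 m/s.
Total Δv = 5302 + 3660 = 8962 m/s.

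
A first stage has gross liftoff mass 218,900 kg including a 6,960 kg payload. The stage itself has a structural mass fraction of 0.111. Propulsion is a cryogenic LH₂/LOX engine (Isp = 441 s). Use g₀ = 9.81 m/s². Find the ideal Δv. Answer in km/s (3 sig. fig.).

Δv ≈ 8.53 km/s

Stage wet mass = m₀ − payload = 218,900 − 6,960 = 211,940 kg.
Stage dry mass = ε × stage wet mass = 0.111 × 211,940 = 23,525.3 kg.
Burnout mass m_f = stage dry + payload = 23,525.3 + 6,960 = 30,485.3 kg.
v_e = Isp · g₀ = 441 × 9.81 = 4326.2 m/s.
By the Tsiolkovsky rocket equation, Δv = v_e · ln(218,900/30,485.3) = 4326.2 × ln(7.181) = 4326.2 × 1.9714 ≈ 8529 m/s.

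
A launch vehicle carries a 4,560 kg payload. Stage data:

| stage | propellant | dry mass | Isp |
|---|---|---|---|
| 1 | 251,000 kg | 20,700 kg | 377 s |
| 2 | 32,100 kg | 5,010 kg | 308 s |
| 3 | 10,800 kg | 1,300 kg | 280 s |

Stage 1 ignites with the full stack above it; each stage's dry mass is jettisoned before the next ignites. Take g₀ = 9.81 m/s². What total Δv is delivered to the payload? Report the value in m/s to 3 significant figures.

Δv ≈ 11100 m/s

Ignition mass of stage 1 = 251,000+20,700 + 32,100+5,010 + 10,800+1,300 + 4,560 = 325,470 kg.
Stage 1: m₀ = 325,470 kg, m_f = 325,470 − 251,000 = 74,470 kg; Δv = 377×9.81×ln(4.37) = 3698.4×1.4749 ≈ 5455 m/s.
Stage 2: m₀ = 53,770 kg, m_f = 53,770 − 32,100 = 21,670 kg; Δv = 308×9.81×ln(2.481) = 3021.5×0.9088 ≈ 2746 m/s.
Stage 3: m₀ = 16,660 kg, m_f = 16,660 − 10,800 = 5,860 kg; Δv = 280×9.81×ln(2.843) = 2746.8×1.0449 ≈ 2870 m/s.
Total Δv = 5455 + 2746 + 2870 = 11071 m/s.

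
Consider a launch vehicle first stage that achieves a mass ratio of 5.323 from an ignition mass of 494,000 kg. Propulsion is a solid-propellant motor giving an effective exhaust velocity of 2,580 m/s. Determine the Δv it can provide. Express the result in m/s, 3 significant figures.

Δv = v_e · ln(5.323) = 2580.0 × 1.6720 ≈ 4313.9 m/s.

Δv ≈ 4310 m/s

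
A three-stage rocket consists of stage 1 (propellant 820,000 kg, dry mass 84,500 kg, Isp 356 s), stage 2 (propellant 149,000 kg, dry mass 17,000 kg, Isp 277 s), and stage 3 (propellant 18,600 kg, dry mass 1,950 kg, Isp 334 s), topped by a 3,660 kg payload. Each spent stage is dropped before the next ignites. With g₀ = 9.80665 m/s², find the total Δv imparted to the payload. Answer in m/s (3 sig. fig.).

Ignition mass of stage 1 = 820,000+84,500 + 149,000+17,000 + 18,600+1,950 + 3,660 = 1,094,710 kg.
Stage 1: m₀ = 1,094,710 kg, m_f = 1,094,710 − 820,000 = 274,710 kg; Δv = 356×9.80665×ln(3.985) = 3491.2×1.3825 ≈ 4827 m/s.
Stage 2: m₀ = 190,210 kg, m_f = 190,210 − 149,000 = 41,210 kg; Δv = 277×9.80665×ln(4.616) = 2716.4×1.5294 ≈ 4155 m/s.
Stage 3: m₀ = 24,210 kg, m_f = 24,210 − 18,600 = 5,610 kg; Δv = 334×9.80665×ln(4.316) = 3275.4×1.4622 ≈ 4789 m/s.
Total Δv = 4827 + 4155 + 4789 = 13771 m/s.

Δv ≈ 13800 m/s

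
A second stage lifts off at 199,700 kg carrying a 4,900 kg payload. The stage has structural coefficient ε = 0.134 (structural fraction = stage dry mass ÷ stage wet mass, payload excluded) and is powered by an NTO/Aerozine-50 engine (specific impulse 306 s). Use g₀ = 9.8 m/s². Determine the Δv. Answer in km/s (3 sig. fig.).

Δv ≈ 5.59 km/s

Stage wet mass = m₀ − payload = 199,700 − 4,900 = 194,800 kg.
Stage dry mass = ε × stage wet mass = 0.134 × 194,800 = 26,103.2 kg.
Burnout mass m_f = stage dry + payload = 26,103.2 + 4,900 = 31,003.2 kg.
v_e = Isp · g₀ = 306 × 9.8 = 2998.8 m/s.
Δv = v_e · ln(199,700/31,003.2) = 2998.8 × ln(6.441) = 2998.8 × 1.8627 ≈ 5586 m/s.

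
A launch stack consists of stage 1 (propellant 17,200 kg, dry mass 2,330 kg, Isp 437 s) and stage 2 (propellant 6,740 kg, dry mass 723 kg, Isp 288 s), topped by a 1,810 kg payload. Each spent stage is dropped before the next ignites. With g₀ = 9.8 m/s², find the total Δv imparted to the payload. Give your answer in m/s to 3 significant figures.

Δv ≈ 7560 m/s

Ignition mass of stage 1 = 17,200+2,330 + 6,740+723 + 1,810 = 28,803 kg.
Stage 1: m₀ = 28,803 kg, m_f = 28,803 − 17,200 = 11,603 kg; Δv = 437×9.8×ln(2.482) = 4282.6×0.9092 ≈ 3894 m/s.
Stage 2: m₀ = 9,273 kg, m_f = 9,273 − 6,740 = 2,533 kg; Δv = 288×9.8×ln(3.661) = 2822.4×1.2977 ≈ 3663 m/s.
Total Δv = 3894 + 3663 = 7557 m/s.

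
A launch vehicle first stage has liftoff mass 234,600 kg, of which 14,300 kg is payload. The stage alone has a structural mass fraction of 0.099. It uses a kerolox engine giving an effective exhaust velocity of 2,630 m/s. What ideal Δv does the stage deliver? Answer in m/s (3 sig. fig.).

Δv ≈ 4920 m/s

Stage wet mass = m₀ − payload = 234,600 − 14,300 = 220,300 kg.
Stage dry mass = ε × stage wet mass = 0.099 × 220,300 = 21,809.7 kg.
Burnout mass m_f = stage dry + payload = 21,809.7 + 14,300 = 36,109.7 kg.
Using Δv = v_e ln(m₀/m_f): Δv = v_e · ln(234,600/36,109.7) = 2630.0 × ln(6.497) = 2630.0 × 1.8713 ≈ 4922 m/s.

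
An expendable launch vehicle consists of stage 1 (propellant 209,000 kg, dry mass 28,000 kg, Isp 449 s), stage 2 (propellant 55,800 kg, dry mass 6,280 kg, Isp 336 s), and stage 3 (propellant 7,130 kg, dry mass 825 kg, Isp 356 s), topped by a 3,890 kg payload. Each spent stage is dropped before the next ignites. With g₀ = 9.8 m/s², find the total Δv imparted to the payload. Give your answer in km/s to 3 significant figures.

Ignition mass of stage 1 = 209,000+28,000 + 55,800+6,280 + 7,130+825 + 3,890 = 310,925 kg.
Stage 1: m₀ = 310,925 kg, m_f = 310,925 − 209,000 = 101,925 kg; Δv = 449×9.8×ln(3.051) = 4400.2×1.1153 ≈ 4908 m/s.
Stage 2: m₀ = 73,925 kg, m_f = 73,925 − 55,800 = 18,125 kg; Δv = 336×9.8×ln(4.079) = 3292.8×1.4058 ≈ 4629 m/s.
Stage 3: m₀ = 11,845 kg, m_f = 11,845 − 7,130 = 4,715 kg; Δv = 356×9.8×ln(2.512) = 3488.8×0.9212 ≈ 3214 m/s.
Total Δv = 4908 + 4629 + 3214 = 12751 m/s.

Δv ≈ 12.8 km/s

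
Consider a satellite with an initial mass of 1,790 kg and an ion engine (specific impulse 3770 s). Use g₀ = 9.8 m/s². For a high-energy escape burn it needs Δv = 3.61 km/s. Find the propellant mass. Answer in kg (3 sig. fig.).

propellant mass ≈ 167 kg

v_e = Isp · g₀ = 3770 × 9.8 = 36946.0 m/s.
m₀/m_f = exp(Δv / v_e) = exp(3610 / 36946.0) = exp(0.0977) = 1.1026.
m_f = 1,790 / 1.1026 = 1,623.44 kg, so propellant = m₀ − m_f = 1,790 − 1,623.44 = 166.56 kg.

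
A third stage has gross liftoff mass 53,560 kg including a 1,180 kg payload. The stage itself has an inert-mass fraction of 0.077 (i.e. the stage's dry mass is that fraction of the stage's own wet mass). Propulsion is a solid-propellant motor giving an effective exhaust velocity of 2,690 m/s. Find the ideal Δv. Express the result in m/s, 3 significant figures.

Stage wet mass = m₀ − payload = 53,560 − 1,180 = 52,380 kg.
Stage dry mass = ε × stage wet mass = 0.077 × 52,380 = 4,033.26 kg.
Burnout mass m_f = stage dry + payload = 4,033.26 + 1,180 = 5,213.26 kg.
From the ideal rocket equation, Δv = v_e · ln(53,560/5,213.26) = 2690.0 × ln(10.27) = 2690.0 × 2.3296 ≈ 6267 m/s.

Δv ≈ 6270 m/s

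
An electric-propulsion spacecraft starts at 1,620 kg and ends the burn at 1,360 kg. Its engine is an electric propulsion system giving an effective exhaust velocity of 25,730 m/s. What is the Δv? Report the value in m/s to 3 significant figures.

By the Tsiolkovsky rocket equation, Δv = v_e · ln(m₀/m_f) = 25730.0 × ln(1.191) = 25730.0 × 0.1749 ≈ 4501.2 m/s.

Δv ≈ 4500 m/s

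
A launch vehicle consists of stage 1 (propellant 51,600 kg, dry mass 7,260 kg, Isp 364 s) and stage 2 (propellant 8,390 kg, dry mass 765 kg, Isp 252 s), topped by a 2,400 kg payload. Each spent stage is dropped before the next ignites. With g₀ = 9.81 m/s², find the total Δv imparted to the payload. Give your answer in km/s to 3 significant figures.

Ignition mass of stage 1 = 51,600+7,260 + 8,390+765 + 2,400 = 70,415 kg.
Stage 1: m₀ = 70,415 kg, m_f = 70,415 − 51,600 = 18,815 kg; Δv = 364×9.81×ln(3.742) = 3570.8×1.3198 ≈ 4713 m/s.
Stage 2: m₀ = 11,555 kg, m_f = 11,555 − 8,390 = 3,165 kg; Δv = 252×9.81×ln(3.651) = 2472.1×1.2950 ≈ 3201 m/s.
Total Δv = 4713 + 3201 = 7914 m/s.

Δv ≈ 7.91 km/s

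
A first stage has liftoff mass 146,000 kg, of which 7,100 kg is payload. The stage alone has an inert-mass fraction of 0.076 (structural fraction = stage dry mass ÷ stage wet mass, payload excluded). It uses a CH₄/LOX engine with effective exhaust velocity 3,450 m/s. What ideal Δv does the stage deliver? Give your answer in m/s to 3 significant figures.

Stage wet mass = m₀ − payload = 146,000 − 7,100 = 138,900 kg.
Stage dry mass = ε × stage wet mass = 0.076 × 138,900 = 10,556.4 kg.
Burnout mass m_f = stage dry + payload = 10,556.4 + 7,100 = 17,656.4 kg.
Δv = v_e · ln(146,000/17,656.4) = 3450.0 × ln(8.269) = 3450.0 × 2.1125 ≈ 7288 m/s.

Δv ≈ 7290 m/s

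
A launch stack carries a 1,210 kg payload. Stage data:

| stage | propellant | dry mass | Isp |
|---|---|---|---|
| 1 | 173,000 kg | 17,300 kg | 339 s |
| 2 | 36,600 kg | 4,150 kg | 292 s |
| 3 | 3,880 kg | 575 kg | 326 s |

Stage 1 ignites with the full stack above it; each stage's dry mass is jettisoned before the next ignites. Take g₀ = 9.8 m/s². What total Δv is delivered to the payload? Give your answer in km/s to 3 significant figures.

Δv ≈ 12.5 km/s

Ignition mass of stage 1 = 173,000+17,300 + 36,600+4,150 + 3,880+575 + 1,210 = 236,715 kg.
Stage 1: m₀ = 236,715 kg, m_f = 236,715 − 173,000 = 63,715 kg; Δv = 339×9.8×ln(3.715) = 3322.2×1.3124 ≈ 4360 m/s.
Stage 2: m₀ = 46,415 kg, m_f = 46,415 − 36,600 = 9,815 kg; Δv = 292×9.8×ln(4.729) = 2861.6×1.5537 ≈ 4446 m/s.
Stage 3: m₀ = 5,665 kg, m_f = 5,665 − 3,880 = 1,785 kg; Δv = 326×9.8×ln(3.174) = 3194.8×1.1549 ≈ 3690 m/s.
Total Δv = 4360 + 4446 + 3690 = 12496 m/s.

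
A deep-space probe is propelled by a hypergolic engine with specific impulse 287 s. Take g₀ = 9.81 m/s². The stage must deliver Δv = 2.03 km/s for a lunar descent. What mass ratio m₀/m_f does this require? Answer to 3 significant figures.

v_e = Isp · g₀ = 287 × 9.81 = 2815.5 m/s.
m₀/m_f = exp(Δv / v_e) = exp(2030 / 2815.5) = exp(0.7210) = 2.0565.

mass ratio ≈ 2.06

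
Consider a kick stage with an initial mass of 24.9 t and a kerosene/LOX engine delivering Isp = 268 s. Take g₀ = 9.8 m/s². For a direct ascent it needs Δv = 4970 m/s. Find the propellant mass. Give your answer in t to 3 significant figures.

propellant mass ≈ 21.1 t

v_e = Isp · g₀ = 268 × 9.8 = 2626.4 m/s.
By the Tsiolkovsky rocket equation, m₀/m_f = exp(Δv / v_e) = exp(4970 / 2626.4) = exp(1.8923) = 6.6348.
m_f = 24.9 / 6.6348 = 3.75294 t, so propellant = m₀ − m_f = 24.9 − 3.75294 = 21.14706 t.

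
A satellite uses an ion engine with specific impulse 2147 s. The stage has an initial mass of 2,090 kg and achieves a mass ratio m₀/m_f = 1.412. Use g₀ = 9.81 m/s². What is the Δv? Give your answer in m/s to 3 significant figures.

Δv ≈ 7270 m/s

v_e = Isp · g₀ = 2147 × 9.81 = 21062.1 m/s.
Rocket equation: Δv = v_e · ln(1.412) = 21062.1 × 0.3450 ≈ 7266.6 m/s.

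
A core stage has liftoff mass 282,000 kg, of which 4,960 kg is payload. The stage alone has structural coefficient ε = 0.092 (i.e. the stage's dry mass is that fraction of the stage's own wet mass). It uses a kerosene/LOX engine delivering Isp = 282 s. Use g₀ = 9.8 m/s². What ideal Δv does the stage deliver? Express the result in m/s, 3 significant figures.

Stage wet mass = m₀ − payload = 282,000 − 4,960 = 277,040 kg.
Stage dry mass = ε × stage wet mass = 0.092 × 277,040 = 25,487.7 kg.
Burnout mass m_f = stage dry + payload = 25,487.7 + 4,960 = 30,447.7 kg.
v_e = Isp · g₀ = 282 × 9.8 = 2763.6 m/s.
Δv = v_e · ln(282,000/30,447.7) = 2763.6 × ln(9.262) = 2763.6 × 2.2259 ≈ 6151 m/s.

Δv ≈ 6150 m/s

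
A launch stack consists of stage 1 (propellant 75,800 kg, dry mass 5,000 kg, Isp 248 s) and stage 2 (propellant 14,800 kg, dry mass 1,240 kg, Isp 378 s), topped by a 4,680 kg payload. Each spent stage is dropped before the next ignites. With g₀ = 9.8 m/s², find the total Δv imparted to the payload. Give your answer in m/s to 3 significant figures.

Δv ≈ 7980 m/s

Ignition mass of stage 1 = 75,800+5,000 + 14,800+1,240 + 4,680 = 101,520 kg.
Stage 1: m₀ = 101,520 kg, m_f = 101,520 − 75,800 = 25,720 kg; Δv = 248×9.8×ln(3.947) = 2430.4×1.3730 ≈ 3337 m/s.
Stage 2: m₀ = 20,720 kg, m_f = 20,720 − 14,800 = 5,920 kg; Δv = 378×9.8×ln(3.5) = 3704.4×1.2528 ≈ 4641 m/s.
Total Δv = 3337 + 4641 = 7978 m/s.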